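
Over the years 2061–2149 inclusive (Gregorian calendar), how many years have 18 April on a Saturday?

Track 18 April's weekday year by year (advancing +1, or +2 across a Feb 29):
  2061: Mon  2062: Tue (+1)  2063: Wed (+1)  2064: Fri (+2)  2065: Sat (+1) ✓
  2066: Sun (+1)  2067: Mon (+1)  2068: Wed (+2)  2069: Thu (+1)  2070: Fri (+1)
  2071: Sat (+1) ✓  2072: Mon (+2)  2073: Tue (+1)  2074: Wed (+1)  … (61 more years) …
  2136: Wed (+2)  2137: Thu (+1)  2138: Fri (+1)  2139: Sat (+1) ✓  2140: Mon (+2)
  2141: Tue (+1)  2142: Wed (+1)  2143: Thu (+1)  2144: Sat (+2) ✓  2145: Sun (+1)
  2146: Mon (+1)  2147: Tue (+1)  2148: Thu (+2)  2149: Fri (+1)
Saturday years: 2065, 2071, 2076, 2082, 2093, 2099, 2105, 2111, 2116, 2122, 2133, 2139, 2144 — 13 in total.

13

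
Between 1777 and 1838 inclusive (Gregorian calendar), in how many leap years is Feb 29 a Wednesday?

3

Leap years in 1777–1838: 14 of them.
Feb 29 weekday advances by 5 (mod 7) from one leap year to the next four years later (or differs when a century non-leap intervenes).
Leap-day weekdays: 1780:Tue 1784:Sun 1788:Fri 1792:Wed✓ 1796:Mon 1804:Wed✓ 1808:Mon 1812:Sat 1816:Thu 1820:Tue 1824:Sun 1828:Fri 1832:Wed✓ 1836:Mon
Wednesday: 1792, 1804, 1832 → 3.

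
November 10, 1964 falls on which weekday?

Tuesday

January 1, 1964 is a Wednesday.
November 10 is day 315 of the year, i.e. 314 days after Jan 1.
314 mod 7 = 6, so advance 6 weekdays from Wednesday: Tuesday.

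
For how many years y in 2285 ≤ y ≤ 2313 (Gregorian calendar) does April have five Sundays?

8

April has 30 days; it has five Sundays when Sunday falls among the first (month-length − 28) days — i.e. when April 1 is one of Sunday/Saturday.
April 1 by year: 2285:Wed 2286:Thu 2287:Fri 2288:Sun✓ 2289:Mon 2290:Tue 2291:Wed 2292:Fri 2293:Sat✓ 2294:Sun✓ 2295:Mon 2296:Wed 2297:Thu 2298:Fri 2299:Sat✓ 2300:Sun✓ 2301:Mon 2302:Tue 2303:Wed 2304:Fri 2305:Sat✓ 2306:Sun✓ 2307:Mon 2308:Wed 2309:Thu 2310:Fri 2311:Sat✓ 2312:Mon 2313:Tue
Years with five Sundays: 2288, 2293, 2294, 2299, 2300, 2305, 2306, 2311 → 8.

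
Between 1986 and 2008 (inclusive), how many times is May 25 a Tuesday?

3

Track May 25's weekday year by year (advancing +1, or +2 across a Feb 29):
  1986: Sun  1987: Mon (+1)  1988: Wed (+2)  1989: Thu (+1)  1990: Fri (+1)
  1991: Sat (+1)  1992: Mon (+2)  1993: Tue (+1) ✓  1994: Wed (+1)  1995: Thu (+1)
  1996: Sat (+2)  1997: Sun (+1)  1998: Mon (+1)  1999: Tue (+1) ✓  2000: Thu (+2)
  2001: Fri (+1)  2002: Sat (+1)  2003: Sun (+1)  2004: Tue (+2) ✓  2005: Wed (+1)
  2006: Thu (+1)  2007: Fri (+1)  2008: Sun (+2)
Tuesday years: 1993, 1999, 2004 — 3 in total.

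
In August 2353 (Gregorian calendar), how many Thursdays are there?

August 2353 has 31 days and begins on Saturday.
The first Thursday is August 6.
Thursdays fall on 6, 13, 20, 27 — that's 4.

4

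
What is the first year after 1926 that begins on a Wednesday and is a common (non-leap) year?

1930

Jan 1 advances by 2 weekdays after a leap year and by 1 after a common year.
1926: Jan 1 is Friday.
1927: Saturday
1928: Sunday (leap)
1929: Tuesday
1930: Wednesday
1930 begins on a Wednesday and is a common year.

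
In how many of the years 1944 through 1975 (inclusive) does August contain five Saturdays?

August has 31 days; it has five Saturdays when Saturday falls among the first (month-length − 28) days — i.e. when August 1 is one of Saturday/Friday/Thursday.
August 1 by year: 1944:Tue 1945:Wed 1946:Thu✓ 1947:Fri✓ 1948:Sun 1949:Mon 1950:Tue 1951:Wed 1952:Fri✓ 1953:Sat✓ 1954:Sun 1955:Mon 1956:Wed 1957:Thu✓ 1958:Fri✓ 1959:Sat✓ 1960:Mon 1961:Tue 1962:Wed 1963:Thu✓ 1964:Sat✓ 1965:Sun 1966:Mon 1967:Tue 1968:Thu✓ 1969:Fri✓ 1970:Sat✓ 1971:Sun 1972:Tue 1973:Wed 1974:Thu✓ 1975:Fri✓
Years with five Saturdays: 1946, 1947, 1952, 1953, 1957, 1958, 1959, 1963, 1964, 1968, 1969, 1970, 1974, 1975 → 14.

14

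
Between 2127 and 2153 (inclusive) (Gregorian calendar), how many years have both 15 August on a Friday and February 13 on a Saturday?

0

Check each year's weekday for 15 August and February 13:
  2127: Fri/Thu  2128: Sun/Fri  2129: Mon/Sun  2130: Tue/Mon  2131: Wed/Tue  2132: Fri/Wed  2133: Sat/Fri  2134: Sun/Sat  2135: Mon/Sun  2136: Wed/Mon  2137: Thu/Wed  2138: Fri/Thu  2139: Sat/Fri  2140: Mon/Sat  2141: Tue/Mon  2142: Wed/Tue  2143: Thu/Wed  2144: Sat/Thu  2145: Sun/Sat  2146: Mon/Sun  2147: Tue/Mon  2148: Thu/Tue  2149: Fri/Thu  2150: Sat/Fri  2151: Sun/Sat  2152: Tue/Sun  2153: Wed/Tue
Both conditions hold in: no year — 0.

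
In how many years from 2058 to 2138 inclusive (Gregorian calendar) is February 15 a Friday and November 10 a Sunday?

9

Check each year's weekday for February 15 and November 10:
  2058: Fri/Sun ✓  2059: Sat/Mon  2060: Sun/Wed  2061: Tue/Thu  2062: Wed/Fri  2063: Thu/Sat  2064: Fri/Mon  2065: Sun/Tue  2066: Mon/Wed  2067: Tue/Thu  2068: Wed/Sat  2069: Fri/Sun ✓  2070: Sat/Mon  2071: Sun/Tue  …(53 more)…  2125: Thu/Sat  2126: Fri/Sun ✓  2127: Sat/Mon  2128: Sun/Wed  2129: Tue/Thu  2130: Wed/Fri  2131: Thu/Sat  2132: Fri/Mon  2133: Sun/Tue  2134: Mon/Wed  2135: Tue/Thu  2136: Wed/Sat  2137: Fri/Sun ✓  2138: Sat/Mon
Both conditions hold in: 2058, 2069, 2075, 2086, 2097, 2109, 2115, 2126, 2137 — 9.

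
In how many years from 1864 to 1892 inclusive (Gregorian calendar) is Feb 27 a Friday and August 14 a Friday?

Check each year's weekday for Feb 27 and August 14:
  1864: Sat/Sun  1865: Mon/Mon  1866: Tue/Tue  1867: Wed/Wed  1868: Thu/Fri  1869: Sat/Sat  1870: Sun/Sun  1871: Mon/Mon  1872: Tue/Wed  1873: Thu/Thu  1874: Fri/Fri ✓  1875: Sat/Sat  1876: Sun/Mon  1877: Tue/Tue  1878: Wed/Wed  1879: Thu/Thu  1880: Fri/Sat  1881: Sun/Sun  1882: Mon/Mon  1883: Tue/Tue  1884: Wed/Thu  1885: Fri/Fri ✓  1886: Sat/Sat  1887: Sun/Sun  1888: Mon/Tue  1889: Wed/Wed  1890: Thu/Thu  1891: Fri/Fri ✓  1892: Sat/Sun
Both conditions hold in: 1874, 1885, 1891 — 3.

3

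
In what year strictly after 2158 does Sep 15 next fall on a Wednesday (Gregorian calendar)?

From one year to the next, a fixed date's weekday advances by 1, or by 2 when a Feb 29 lies between the two dates.
2158: September 15 is Friday.
2159: Saturday (+1)
2160: Monday (+2)
2161: Tuesday (+1)
2162: Wednesday (+1)
Sep 15 falls on a Wednesday in 2162.

2162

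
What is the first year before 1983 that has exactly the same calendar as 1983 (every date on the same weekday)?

Two years share a calendar iff Jan 1 falls on the same weekday and both are leap or both are common. 1983: Jan 1 is Saturday, common year.
1982: Jan 1 Friday, common
1981: Jan 1 Thursday, common
1980: Jan 1 Tuesday, leap
1979: Jan 1 Monday, common
1978: Jan 1 Sunday, common
1977: Jan 1 Saturday, common
1977 matches on both conditions.

1977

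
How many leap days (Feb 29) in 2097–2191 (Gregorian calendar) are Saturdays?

3

Leap years in 2097–2191: 22 of them.
Feb 29 weekday advances by 5 (mod 7) from one leap year to the next four years later (or differs when a century non-leap intervenes).
Leap-day weekdays: 2104:Fri 2108:Wed 2112:Mon 2116:Sat✓ 2120:Thu 2124:Tue 2128:Sun 2132:Fri 2136:Wed 2140:Mon 2144:Sat✓ 2148:Thu 2152:Tue 2156:Sun 2160:Fri 2164:Wed 2168:Mon 2172:Sat✓ 2176:Thu 2180:Tue 2184:Sun 2188:Fri
Saturday: 2116, 2144, 2172 → 3.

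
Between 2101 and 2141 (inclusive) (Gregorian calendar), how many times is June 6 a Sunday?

5

Track June 6's weekday year by year (advancing +1, or +2 across a Feb 29):
  2101: Mon  2102: Tue (+1)  2103: Wed (+1)  2104: Fri (+2)  2105: Sat (+1)
  2106: Sun (+1) ✓  2107: Mon (+1)  2108: Wed (+2)  2109: Thu (+1)  2110: Fri (+1)
  2111: Sat (+1)  2112: Mon (+2)  2113: Tue (+1)  2114: Wed (+1)  … (13 more years) …
  2128: Sun (+2) ✓  2129: Mon (+1)  2130: Tue (+1)  2131: Wed (+1)  2132: Fri (+2)
  2133: Sat (+1)  2134: Sun (+1) ✓  2135: Mon (+1)  2136: Wed (+2)  2137: Thu (+1)
  2138: Fri (+1)  2139: Sat (+1)  2140: Mon (+2)  2141: Tue (+1)
Sunday years: 2106, 2117, 2123, 2128, 2134 — 5 in total.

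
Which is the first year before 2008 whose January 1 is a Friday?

1999

Jan 1 advances by 2 weekdays after a leap year and by 1 after a common year.
2008: Jan 1 is Tuesday (leap).
2007: Monday
2006: Sunday
2005: Saturday
2004: Thursday (leap)
2003: Wednesday
2002: Tuesday
2001: Monday
2000: Saturday (leap)
1999: Friday
1999 begins on a Friday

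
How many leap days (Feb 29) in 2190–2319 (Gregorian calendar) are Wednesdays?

Leap years in 2190–2319: 30 of them.
Feb 29 weekday advances by 5 (mod 7) from one leap year to the next four years later (or differs when a century non-leap intervenes).
Leap-day weekdays: 2192:Wed✓ 2196:Mon 2204:Wed✓ 2208:Mon 2212:Sat 2216:Thu 2220:Tue 2224:Sun 2228:Fri 2232:Wed✓ 2236:Mon 2240:Sat 2244:Thu …(4 more)… 2264:Mon 2268:Sat 2272:Thu 2276:Tue 2280:Sun 2284:Fri 2288:Wed✓ 2292:Mon 2296:Sat 2304:Mon 2308:Sat 2312:Thu 2316:Tue
Wednesday: 2192, 2204, 2232, 2260, 2288 → 5.

5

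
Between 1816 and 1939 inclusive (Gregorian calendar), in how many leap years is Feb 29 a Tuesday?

4

Leap years in 1816–1939: 30 of them.
Feb 29 weekday advances by 5 (mod 7) from one leap year to the next four years later (or differs when a century non-leap intervenes).
Leap-day weekdays: 1816:Thu 1820:Tue✓ 1824:Sun 1828:Fri 1832:Wed 1836:Mon 1840:Sat 1844:Thu 1848:Tue✓ 1852:Sun 1856:Fri 1860:Wed 1864:Mon …(4 more)… 1884:Fri 1888:Wed 1892:Mon 1896:Sat 1904:Mon 1908:Sat 1912:Thu 1916:Tue✓ 1920:Sun 1924:Fri 1928:Wed 1932:Mon 1936:Sat
Tuesday: 1820, 1848, 1876, 1916 → 4.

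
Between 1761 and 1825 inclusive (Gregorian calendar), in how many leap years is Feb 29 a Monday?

3

Leap years in 1761–1825: 15 of them.
Feb 29 weekday advances by 5 (mod 7) from one leap year to the next four years later (or differs when a century non-leap intervenes).
Leap-day weekdays: 1764:Wed 1768:Mon✓ 1772:Sat 1776:Thu 1780:Tue 1784:Sun 1788:Fri 1792:Wed 1796:Mon✓ 1804:Wed 1808:Mon✓ 1812:Sat 1816:Thu 1820:Tue 1824:Sun
Monday: 1768, 1796, 1808 → 3.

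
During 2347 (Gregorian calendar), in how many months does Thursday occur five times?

4

A month of length L has five Thursdays iff its first Thursday is on day ≤ L−28 (so day 1–3 in a 31-day month, 1–2 in a 30-day month, day 1 in a leap February).
Checking each month of 2347: Jan starts Wed (31d) ✓; Feb starts Sat (28d); Mar starts Sat (31d); Apr starts Tue (30d); May starts Thu (31d) ✓; Jun starts Sun (30d); Jul starts Tue (31d) ✓; Aug starts Fri (31d); Sep starts Mon (30d); Oct starts Wed (31d) ✓; Nov starts Sat (30d); Dec starts Mon (31d).
Five-Thursday months: January, May, July, October → 4.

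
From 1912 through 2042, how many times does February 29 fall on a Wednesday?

Leap years in 1912–2042: 33 of them.
Feb 29 weekday advances by 5 (mod 7) from one leap year to the next four years later (or differs when a century non-leap intervenes).
Leap-day weekdays: 1912:Thu 1916:Tue 1920:Sun 1924:Fri 1928:Wed✓ 1932:Mon 1936:Sat 1940:Thu 1944:Tue 1948:Sun 1952:Fri 1956:Wed✓ 1960:Mon …(7 more)… 1992:Sat 1996:Thu 2000:Tue 2004:Sun 2008:Fri 2012:Wed✓ 2016:Mon 2020:Sat 2024:Thu 2028:Tue 2032:Sun 2036:Fri 2040:Wed✓
Wednesday: 1928, 1956, 1984, 2012, 2040 → 5.

5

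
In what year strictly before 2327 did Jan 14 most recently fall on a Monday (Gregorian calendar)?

2324

From one year to the next, a fixed date's weekday advances by 1, or by 2 when a Feb 29 lies between the two dates.
2327: January 14 is Friday.
2326: Thursday (−1)
2325: Wednesday (−1)
2324: Monday (−2)
Jan 14 falls on a Monday in 2324.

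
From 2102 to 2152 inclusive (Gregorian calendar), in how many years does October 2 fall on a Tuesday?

Track October 2's weekday year by year (advancing +1, or +2 across a Feb 29):
  2102: Mon  2103: Tue (+1) ✓  2104: Thu (+2)  2105: Fri (+1)  2106: Sat (+1)
  2107: Sun (+1)  2108: Tue (+2) ✓  2109: Wed (+1)  2110: Thu (+1)  2111: Fri (+1)
  2112: Sun (+2)  2113: Mon (+1)  2114: Tue (+1) ✓  2115: Wed (+1)  … (23 more years) …
  2139: Fri (+1)  2140: Sun (+2)  2141: Mon (+1)  2142: Tue (+1) ✓  2143: Wed (+1)
  2144: Fri (+2)  2145: Sat (+1)  2146: Sun (+1)  2147: Mon (+1)  2148: Wed (+2)
  2149: Thu (+1)  2150: Fri (+1)  2151: Sat (+1)  2152: Mon (+2)
Tuesday years: 2103, 2108, 2114, 2125, 2131, 2136, 2142 — 7 in total.

7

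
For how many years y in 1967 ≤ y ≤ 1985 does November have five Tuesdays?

5

November has 30 days; it has five Tuesdays when Tuesday falls among the first (month-length − 28) days — i.e. when November 1 is one of Tuesday/Monday.
November 1 by year: 1967:Wed 1968:Fri 1969:Sat 1970:Sun 1971:Mon✓ 1972:Wed 1973:Thu 1974:Fri 1975:Sat 1976:Mon✓ 1977:Tue✓ 1978:Wed 1979:Thu 1980:Sat 1981:Sun 1982:Mon✓ 1983:Tue✓ 1984:Thu 1985:Fri
Years with five Tuesdays: 1971, 1976, 1977, 1982, 1983 → 5.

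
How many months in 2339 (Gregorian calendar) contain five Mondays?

A month of length L has five Mondays iff its first Monday is on day ≤ L−28 (so day 1–3 in a 31-day month, 1–2 in a 30-day month, day 1 in a leap February).
Checking each month of 2339: Jan starts Sun (31d) ✓; Feb starts Wed (28d); Mar starts Wed (31d); Apr starts Sat (30d); May starts Mon (31d) ✓; Jun starts Thu (30d); Jul starts Sat (31d) ✓; Aug starts Tue (31d); Sep starts Fri (30d); Oct starts Sun (31d) ✓; Nov starts Wed (30d); Dec starts Fri (31d).
Five-Monday months: January, May, July, October → 4.

4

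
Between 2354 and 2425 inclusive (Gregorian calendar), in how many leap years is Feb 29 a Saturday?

3

Leap years in 2354–2425: 18 of them.
Feb 29 weekday advances by 5 (mod 7) from one leap year to the next four years later (or differs when a century non-leap intervenes).
Leap-day weekdays: 2356:Wed 2360:Mon 2364:Sat✓ 2368:Thu 2372:Tue 2376:Sun 2380:Fri 2384:Wed 2388:Mon 2392:Sat✓ 2396:Thu 2400:Tue 2404:Sun 2408:Fri 2412:Wed 2416:Mon 2420:Sat✓ 2424:Thu
Saturday: 2364, 2392, 2420 → 3.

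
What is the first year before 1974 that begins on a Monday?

1973

Jan 1 advances by 2 weekdays after a leap year and by 1 after a common year.
1974: Jan 1 is Tuesday.
1973: Monday
1973 begins on a Monday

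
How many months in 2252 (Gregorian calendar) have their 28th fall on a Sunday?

Check the 28th of each month of 2252: Jan 28: Wed, Feb 28: Sat, Mar 28: Sun, Apr 28: Wed, May 28: Fri, Jun 28: Mon, Jul 28: Wed, Aug 28: Sat, Sep 28: Tue, Oct 28: Thu, Nov 28: Sun, Dec 28: Tue.
Sunday occurs in March, November — 2 months.

2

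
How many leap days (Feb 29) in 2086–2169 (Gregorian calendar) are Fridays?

Leap years in 2086–2169: 20 of them.
Feb 29 weekday advances by 5 (mod 7) from one leap year to the next four years later (or differs when a century non-leap intervenes).
Leap-day weekdays: 2088:Sun 2092:Fri✓ 2096:Wed 2104:Fri✓ 2108:Wed 2112:Mon 2116:Sat 2120:Thu 2124:Tue 2128:Sun 2132:Fri✓ 2136:Wed 2140:Mon 2144:Sat 2148:Thu 2152:Tue 2156:Sun 2160:Fri✓ 2164:Wed 2168:Mon
Friday: 2092, 2104, 2132, 2160 → 4.

4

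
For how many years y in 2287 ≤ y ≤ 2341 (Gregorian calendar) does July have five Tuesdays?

July has 31 days; it has five Tuesdays when Tuesday falls among the first (month-length − 28) days — i.e. when July 1 is one of Tuesday/Monday/Sunday.
July 1 by year: 2287:Fri 2288:Sun✓ 2289:Mon✓ 2290:Tue✓ 2291:Wed 2292:Fri 2293:Sat 2294:Sun✓ 2295:Mon✓ 2296:Wed 2297:Thu 2298:Fri 2299:Sat 2300:Sun✓ 2301:Mon✓ …(25 more)… 2327:Fri 2328:Sun✓ 2329:Mon✓ 2330:Tue✓ 2331:Wed 2332:Fri 2333:Sat 2334:Sun✓ 2335:Mon✓ 2336:Wed 2337:Thu 2338:Fri 2339:Sat 2340:Mon✓ 2341:Tue✓
Years with five Tuesdays: 2288, 2289, 2290, 2294, 2295, 2300, 2301, 2302, 2306, 2307, 2312, 2313, 2317, 2318, 2319, 2323, 2324, 2328, 2329, 2330, 2334, 2335, 2340, 2341 → 24.

24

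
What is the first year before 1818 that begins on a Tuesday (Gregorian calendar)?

1811

Jan 1 advances by 2 weekdays after a leap year and by 1 after a common year.
1818: Jan 1 is Thursday.
1817: Wednesday
1816: Monday (leap)
1815: Sunday
1814: Saturday
1813: Friday
1812: Wednesday (leap)
1811: Tuesday
1811 begins on a Tuesday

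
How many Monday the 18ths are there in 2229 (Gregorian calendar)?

1

Check the 18th of each month of 2229: Jan 18: Sun, Feb 18: Wed, Mar 18: Wed, Apr 18: Sat, May 18: Mon, Jun 18: Thu, Jul 18: Sat, Aug 18: Tue, Sep 18: Fri, Oct 18: Sun, Nov 18: Wed, Dec 18: Fri.
Monday occurs in May — 1 month.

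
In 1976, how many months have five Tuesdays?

A month of length L has five Tuesdays iff its first Tuesday is on day ≤ L−28 (so day 1–3 in a 31-day month, 1–2 in a 30-day month, day 1 in a leap February).
Checking each month of 1976: Jan starts Thu (31d); Feb starts Sun (29d); Mar starts Mon (31d) ✓; Apr starts Thu (30d); May starts Sat (31d); Jun starts Tue (30d) ✓; Jul starts Thu (31d); Aug starts Sun (31d) ✓; Sep starts Wed (30d); Oct starts Fri (31d); Nov starts Mon (30d) ✓; Dec starts Wed (31d).
Five-Tuesday months: March, June, August, November → 4.

4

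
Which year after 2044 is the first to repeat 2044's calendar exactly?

Two years share a calendar iff Jan 1 falls on the same weekday and both are leap or both are common. 2044: Jan 1 is Friday, leap year.
2045: Jan 1 Sunday, common
2046: Jan 1 Monday, common
2047: Jan 1 Tuesday, common
2048: Jan 1 Wednesday, leap
2049: Jan 1 Friday, common
2050: Jan 1 Saturday, common
2051: Jan 1 Sunday, common
2052: Jan 1 Monday, leap
2053: Jan 1 Wednesday, common
2054: Jan 1 Thursday, common
2055: Jan 1 Friday, common
2056: Jan 1 Saturday, leap
2057: Jan 1 Monday, common
2058: Jan 1 Tuesday, common
2059: Jan 1 Wednesday, common
2060: Jan 1 Thursday, leap
2061: Jan 1 Saturday, common
2062: Jan 1 Sunday, common
2063: Jan 1 Monday, common
2064: Jan 1 Tuesday, leap
2065: Jan 1 Thursday, common
2066: Jan 1 Friday, common
2067: Jan 1 Saturday, common
2068: Jan 1 Sunday, leap
2069: Jan 1 Tuesday, common
2070: Jan 1 Wednesday, common
2071: Jan 1 Thursday, common
2072: Jan 1 Friday, leap
2072 matches on both conditions.

2072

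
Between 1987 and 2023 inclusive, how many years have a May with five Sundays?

17

May has 31 days; it has five Sundays when Sunday falls among the first (month-length − 28) days — i.e. when May 1 is one of Sunday/Saturday/Friday.
May 1 by year: 1987:Fri✓ 1988:Sun✓ 1989:Mon 1990:Tue 1991:Wed 1992:Fri✓ 1993:Sat✓ 1994:Sun✓ 1995:Mon 1996:Wed 1997:Thu 1998:Fri✓ 1999:Sat✓ 2000:Mon 2001:Tue …(7 more)… 2009:Fri✓ 2010:Sat✓ 2011:Sun✓ 2012:Tue 2013:Wed 2014:Thu 2015:Fri✓ 2016:Sun✓ 2017:Mon 2018:Tue 2019:Wed 2020:Fri✓ 2021:Sat✓ 2022:Sun✓ 2023:Mon
Years with five Sundays: 1987, 1988, 1992, 1993, 1994, 1998, 1999, 2004, 2005, 2009, 2010, 2011, 2015, 2016, 2020, 2021, 2022 → 17.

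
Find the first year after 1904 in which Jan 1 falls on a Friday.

1909

Jan 1 advances by 2 weekdays after a leap year and by 1 after a common year.
1904: Jan 1 is Friday (leap).
1905: Sunday
1906: Monday
1907: Tuesday
1908: Wednesday (leap)
1909: Friday
1909 begins on a Friday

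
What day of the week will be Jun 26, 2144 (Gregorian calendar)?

Friday

January 1, 2144 is a Wednesday.
June 26 is day 178 of the year, i.e. 177 days after Jan 1.
177 mod 7 = 2, so advance 2 weekdays from Wednesday: Friday.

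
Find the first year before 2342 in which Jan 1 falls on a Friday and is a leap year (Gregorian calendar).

2332

Jan 1 advances by 2 weekdays after a leap year and by 1 after a common year.
2342: Jan 1 is Thursday.
2341: Wednesday
2340: Monday (leap)
2339: Sunday
2338: Saturday
2337: Friday
2336: Wednesday (leap)
2335: Tuesday
2334: Monday
2333: Sunday
2332: Friday (leap)
2332 begins on a Friday and is a leap year.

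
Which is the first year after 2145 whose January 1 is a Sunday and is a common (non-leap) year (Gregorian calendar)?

Jan 1 advances by 2 weekdays after a leap year and by 1 after a common year.
2145: Jan 1 is Friday.
2146: Saturday
2147: Sunday
2147 begins on a Sunday and is a common year.

2147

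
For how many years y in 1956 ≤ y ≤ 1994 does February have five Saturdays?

February has 28 days (29 in leap years); it has five Saturdays when Saturday falls among the first (month-length − 28) days — i.e. when February 1 is Saturday in a leap year (never in a common year).
February 1 by year: 1956:Wed 1957:Fri 1958:Sat 1959:Sun 1960:Mon 1961:Wed 1962:Thu 1963:Fri 1964:Sat✓ 1965:Mon 1966:Tue 1967:Wed 1968:Thu 1969:Sat 1970:Sun …(9 more)… 1980:Fri 1981:Sun 1982:Mon 1983:Tue 1984:Wed 1985:Fri 1986:Sat 1987:Sun 1988:Mon 1989:Wed 1990:Thu 1991:Fri 1992:Sat✓ 1993:Mon 1994:Tue
Years with five Saturdays: 1964, 1992 → 2.

2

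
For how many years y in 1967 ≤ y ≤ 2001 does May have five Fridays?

15

May has 31 days; it has five Fridays when Friday falls among the first (month-length − 28) days — i.e. when May 1 is one of Friday/Thursday/Wednesday.
May 1 by year: 1967:Mon 1968:Wed✓ 1969:Thu✓ 1970:Fri✓ 1971:Sat 1972:Mon 1973:Tue 1974:Wed✓ 1975:Thu✓ 1976:Sat 1977:Sun 1978:Mon 1979:Tue 1980:Thu✓ 1981:Fri✓ …(5 more)… 1987:Fri✓ 1988:Sun 1989:Mon 1990:Tue 1991:Wed✓ 1992:Fri✓ 1993:Sat 1994:Sun 1995:Mon 1996:Wed✓ 1997:Thu✓ 1998:Fri✓ 1999:Sat 2000:Mon 2001:Tue
Years with five Fridays: 1968, 1969, 1970, 1974, 1975, 1980, 1981, 1985, 1986, 1987, 1991, 1992, 1996, 1997, 1998 → 15.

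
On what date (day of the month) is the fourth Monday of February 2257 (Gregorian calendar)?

23

February 1, 2257 is a Sunday, so the first Monday is the 2nd.
The fourth Monday is 2 + 21 = 23.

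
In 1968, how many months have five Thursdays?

4

A month of length L has five Thursdays iff its first Thursday is on day ≤ L−28 (so day 1–3 in a 31-day month, 1–2 in a 30-day month, day 1 in a leap February).
Checking each month of 1968: Jan starts Mon (31d); Feb starts Thu (29d) ✓; Mar starts Fri (31d); Apr starts Mon (30d); May starts Wed (31d) ✓; Jun starts Sat (30d); Jul starts Mon (31d); Aug starts Thu (31d) ✓; Sep starts Sun (30d); Oct starts Tue (31d) ✓; Nov starts Fri (30d); Dec starts Sun (31d).
Five-Thursday months: February, May, August, October → 4.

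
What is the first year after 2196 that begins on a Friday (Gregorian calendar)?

Jan 1 advances by 2 weekdays after a leap year and by 1 after a common year.
2196: Jan 1 is Friday (leap).
2197: Sunday
2198: Monday
2199: Tuesday
2200: Wednesday
2201: Thursday
2202: Friday
2202 begins on a Friday

2202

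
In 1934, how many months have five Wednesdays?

4

A month of length L has five Wednesdays iff its first Wednesday is on day ≤ L−28 (so day 1–3 in a 31-day month, 1–2 in a 30-day month, day 1 in a leap February).
Checking each month of 1934: Jan starts Mon (31d) ✓; Feb starts Thu (28d); Mar starts Thu (31d); Apr starts Sun (30d); May starts Tue (31d) ✓; Jun starts Fri (30d); Jul starts Sun (31d); Aug starts Wed (31d) ✓; Sep starts Sat (30d); Oct starts Mon (31d) ✓; Nov starts Thu (30d); Dec starts Sat (31d).
Five-Wednesday months: January, May, August, October → 4.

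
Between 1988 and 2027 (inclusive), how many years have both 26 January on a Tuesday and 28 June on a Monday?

Check each year's weekday for 26 January and 28 June:
  1988: Tue/Tue  1989: Thu/Wed  1990: Fri/Thu  1991: Sat/Fri  1992: Sun/Sun  1993: Tue/Mon ✓  1994: Wed/Tue  1995: Thu/Wed  1996: Fri/Fri  1997: Sun/Sat  1998: Mon/Sun  1999: Tue/Mon ✓  2000: Wed/Wed  2001: Fri/Thu  …(12 more)…  2014: Sun/Sat  2015: Mon/Sun  2016: Tue/Tue  2017: Thu/Wed  2018: Fri/Thu  2019: Sat/Fri  2020: Sun/Sun  2021: Tue/Mon ✓  2022: Wed/Tue  2023: Thu/Wed  2024: Fri/Fri  2025: Sun/Sat  2026: Mon/Sun  2027: Tue/Mon ✓
Both conditions hold in: 1993, 1999, 2010, 2021, 2027 — 5.

5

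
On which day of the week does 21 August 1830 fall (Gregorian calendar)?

January 1, 1830 is a Friday.
August 21 is day 233 of the year, i.e. 232 days after Jan 1.
232 mod 7 = 1, so advance 1 weekday from Friday: Saturday.

Saturday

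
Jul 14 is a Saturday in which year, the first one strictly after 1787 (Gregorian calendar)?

From one year to the next, a fixed date's weekday advances by 1, or by 2 when a Feb 29 lies between the two dates.
1787: July 14 is Saturday.
1788: Monday (+2)
1789: Tuesday (+1)
1790: Wednesday (+1)
1791: Thursday (+1)
1792: Saturday (+2)
Jul 14 falls on a Saturday in 1792.

1792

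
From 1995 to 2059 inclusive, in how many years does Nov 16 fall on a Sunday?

Track Nov 16's weekday year by year (advancing +1, or +2 across a Feb 29):
  1995: Thu  1996: Sat (+2)  1997: Sun (+1) ✓  1998: Mon (+1)  1999: Tue (+1)
  2000: Thu (+2)  2001: Fri (+1)  2002: Sat (+1)  2003: Sun (+1) ✓  2004: Tue (+2)
  2005: Wed (+1)  2006: Thu (+1)  2007: Fri (+1)  2008: Sun (+2) ✓  … (37 more years) …
  2046: Fri (+1)  2047: Sat (+1)  2048: Mon (+2)  2049: Tue (+1)  2050: Wed (+1)
  2051: Thu (+1)  2052: Sat (+2)  2053: Sun (+1) ✓  2054: Mon (+1)  2055: Tue (+1)
  2056: Thu (+2)  2057: Fri (+1)  2058: Sat (+1)  2059: Sun (+1) ✓
Sunday years: 1997, 2003, 2008, 2014, 2025, 2031, 2036, 2042, 2053, 2059 — 10 in total.

10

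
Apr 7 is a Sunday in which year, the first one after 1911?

From one year to the next, a fixed date's weekday advances by 1, or by 2 when a Feb 29 lies between the two dates.
1911: April 7 is Friday.
1912: Sunday (+2)
Apr 7 falls on a Sunday in 1912.

1912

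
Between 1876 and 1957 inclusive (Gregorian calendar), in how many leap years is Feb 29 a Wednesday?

3

Leap years in 1876–1957: 20 of them.
Feb 29 weekday advances by 5 (mod 7) from one leap year to the next four years later (or differs when a century non-leap intervenes).
Leap-day weekdays: 1876:Tue 1880:Sun 1884:Fri 1888:Wed✓ 1892:Mon 1896:Sat 1904:Mon 1908:Sat 1912:Thu 1916:Tue 1920:Sun 1924:Fri 1928:Wed✓ 1932:Mon 1936:Sat 1940:Thu 1944:Tue 1948:Sun 1952:Fri 1956:Wed✓
Wednesday: 1888, 1928, 1956 → 3.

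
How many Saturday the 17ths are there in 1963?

1

Check the 17th of each month of 1963: Jan 17: Thu, Feb 17: Sun, Mar 17: Sun, Apr 17: Wed, May 17: Fri, Jun 17: Mon, Jul 17: Wed, Aug 17: Sat, Sep 17: Tue, Oct 17: Thu, Nov 17: Sun, Dec 17: Tue.
Saturday occurs in August — 1 month.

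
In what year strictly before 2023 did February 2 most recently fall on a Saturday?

From one year to the next, a fixed date's weekday advances by 1, or by 2 when a Feb 29 lies between the two dates.
2023: February 2 is Thursday.
2022: Wednesday (−1)
2021: Tuesday (−1)
2020: Sunday (−2)
2019: Saturday (−1)
February 2 falls on a Saturday in 2019.

2019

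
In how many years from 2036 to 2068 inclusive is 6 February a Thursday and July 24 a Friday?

1

Check each year's weekday for 6 February and July 24:
  2036: Wed/Thu  2037: Fri/Fri  2038: Sat/Sat  2039: Sun/Sun  2040: Mon/Tue  2041: Wed/Wed  2042: Thu/Thu  2043: Fri/Fri  2044: Sat/Sun  2045: Mon/Mon  2046: Tue/Tue  2047: Wed/Wed  2048: Thu/Fri ✓  2049: Sat/Sat  …(5 more)…  2055: Sat/Sat  2056: Sun/Mon  2057: Tue/Tue  2058: Wed/Wed  2059: Thu/Thu  2060: Fri/Sat  2061: Sun/Sun  2062: Mon/Mon  2063: Tue/Tue  2064: Wed/Thu  2065: Fri/Fri  2066: Sat/Sat  2067: Sun/Sun  2068: Mon/Tue
Both conditions hold in: 2048 — 1.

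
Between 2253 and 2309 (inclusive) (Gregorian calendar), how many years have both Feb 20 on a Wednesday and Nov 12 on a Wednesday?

Check each year's weekday for Feb 20 and Nov 12:
  2253: Sun/Sat  2254: Mon/Sun  2255: Tue/Mon  2256: Wed/Wed ✓  2257: Fri/Thu  2258: Sat/Fri  2259: Sun/Sat  2260: Mon/Mon  2261: Wed/Tue  2262: Thu/Wed  2263: Fri/Thu  2264: Sat/Sat  2265: Mon/Sun  2266: Tue/Mon  …(29 more)…  2296: Thu/Thu  2297: Sat/Fri  2298: Sun/Sat  2299: Mon/Sun  2300: Tue/Mon  2301: Wed/Tue  2302: Thu/Wed  2303: Fri/Thu  2304: Sat/Sat  2305: Mon/Sun  2306: Tue/Mon  2307: Wed/Tue  2308: Thu/Thu  2309: Sat/Fri
Both conditions hold in: 2256, 2284 — 2.

2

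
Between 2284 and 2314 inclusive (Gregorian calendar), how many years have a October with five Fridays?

13

October has 31 days; it has five Fridays when Friday falls among the first (month-length − 28) days — i.e. when October 1 is one of Friday/Thursday/Wednesday.
October 1 by year: 2284:Wed✓ 2285:Thu✓ 2286:Fri✓ 2287:Sat 2288:Mon 2289:Tue 2290:Wed✓ 2291:Thu✓ 2292:Sat 2293:Sun 2294:Mon 2295:Tue 2296:Thu✓ 2297:Fri✓ 2298:Sat 2299:Sun 2300:Mon 2301:Tue 2302:Wed✓ 2303:Thu✓ 2304:Sat 2305:Sun 2306:Mon 2307:Tue 2308:Thu✓ 2309:Fri✓ 2310:Sat 2311:Sun 2312:Tue 2313:Wed✓ 2314:Thu✓
Years with five Fridays: 2284, 2285, 2286, 2290, 2291, 2296, 2297, 2302, 2303, 2308, 2309, 2313, 2314 → 13.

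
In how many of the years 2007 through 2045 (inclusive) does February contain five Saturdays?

1

February has 28 days (29 in leap years); it has five Saturdays when Saturday falls among the first (month-length − 28) days — i.e. when February 1 is Saturday in a leap year (never in a common year).
February 1 by year: 2007:Thu 2008:Fri 2009:Sun 2010:Mon 2011:Tue 2012:Wed 2013:Fri 2014:Sat 2015:Sun 2016:Mon 2017:Wed 2018:Thu 2019:Fri 2020:Sat✓ 2021:Mon …(9 more)… 2031:Sat 2032:Sun 2033:Tue 2034:Wed 2035:Thu 2036:Fri 2037:Sun 2038:Mon 2039:Tue 2040:Wed 2041:Fri 2042:Sat 2043:Sun 2044:Mon 2045:Wed
Years with five Saturdays: 2020 → 1.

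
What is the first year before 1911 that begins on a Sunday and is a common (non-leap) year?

1905

Jan 1 advances by 2 weekdays after a leap year and by 1 after a common year.
1911: Jan 1 is Sunday.
1910: Saturday
1909: Friday
1908: Wednesday (leap)
1907: Tuesday
1906: Monday
1905: Sunday
1905 begins on a Sunday and is a common year.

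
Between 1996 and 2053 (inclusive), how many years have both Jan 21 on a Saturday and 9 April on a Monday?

Check each year's weekday for Jan 21 and 9 April:
  1996: Sun/Tue  1997: Tue/Wed  1998: Wed/Thu  1999: Thu/Fri  2000: Fri/Sun  2001: Sun/Mon  2002: Mon/Tue  2003: Tue/Wed  2004: Wed/Fri  2005: Fri/Sat  2006: Sat/Sun  2007: Sun/Mon  2008: Mon/Wed  2009: Wed/Thu  …(30 more)…  2040: Sat/Mon ✓  2041: Mon/Tue  2042: Tue/Wed  2043: Wed/Thu  2044: Thu/Sat  2045: Sat/Sun  2046: Sun/Mon  2047: Mon/Tue  2048: Tue/Thu  2049: Thu/Fri  2050: Fri/Sat  2051: Sat/Sun  2052: Sun/Tue  2053: Tue/Wed
Both conditions hold in: 2012, 2040 — 2.

2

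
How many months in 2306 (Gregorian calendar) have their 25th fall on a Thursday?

2

Check the 25th of each month of 2306: Jan 25: Thu, Feb 25: Sun, Mar 25: Sun, Apr 25: Wed, May 25: Fri, Jun 25: Mon, Jul 25: Wed, Aug 25: Sat, Sep 25: Tue, Oct 25: Thu, Nov 25: Sun, Dec 25: Tue.
Thursday occurs in January, October — 2 months.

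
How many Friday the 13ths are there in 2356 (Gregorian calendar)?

Check the 13th of each month of 2356: Jan 13: Fri, Feb 13: Mon, Mar 13: Tue, Apr 13: Fri, May 13: Sun, Jun 13: Wed, Jul 13: Fri, Aug 13: Mon, Sep 13: Thu, Oct 13: Sat, Nov 13: Tue, Dec 13: Thu.
Friday occurs in January, April, July — 3 months.

3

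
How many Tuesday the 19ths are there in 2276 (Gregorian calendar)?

2

Check the 19th of each month of 2276: Jan 19: Wed, Feb 19: Sat, Mar 19: Sun, Apr 19: Wed, May 19: Fri, Jun 19: Mon, Jul 19: Wed, Aug 19: Sat, Sep 19: Tue, Oct 19: Thu, Nov 19: Sun, Dec 19: Tue.
Tuesday occurs in September, December — 2 months.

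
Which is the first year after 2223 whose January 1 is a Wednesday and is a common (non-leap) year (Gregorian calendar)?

2234

Jan 1 advances by 2 weekdays after a leap year and by 1 after a common year.
2223: Jan 1 is Wednesday.
2224: Thursday (leap)
2225: Saturday
2226: Sunday
2227: Monday
2228: Tuesday (leap)
2229: Thursday
2230: Friday
2231: Saturday
2232: Sunday (leap)
2233: Tuesday
2234: Wednesday
2234 begins on a Wednesday and is a common year.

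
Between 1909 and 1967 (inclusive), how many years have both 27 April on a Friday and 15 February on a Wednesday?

Check each year's weekday for 27 April and 15 February:
  1909: Tue/Mon  1910: Wed/Tue  1911: Thu/Wed  1912: Sat/Thu  1913: Sun/Sat  1914: Mon/Sun  1915: Tue/Mon  1916: Thu/Tue  1917: Fri/Thu  1918: Sat/Fri  1919: Sun/Sat  1920: Tue/Sun  1921: Wed/Tue  1922: Thu/Wed  …(31 more)…  1954: Tue/Mon  1955: Wed/Tue  1956: Fri/Wed ✓  1957: Sat/Fri  1958: Sun/Sat  1959: Mon/Sun  1960: Wed/Mon  1961: Thu/Wed  1962: Fri/Thu  1963: Sat/Fri  1964: Mon/Sat  1965: Tue/Mon  1966: Wed/Tue  1967: Thu/Wed
Both conditions hold in: 1928, 1956 — 2.

2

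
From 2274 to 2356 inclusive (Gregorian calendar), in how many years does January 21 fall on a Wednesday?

Track January 21's weekday year by year (advancing +1, or +2 across a Feb 29):
  2274: Wed ✓  2275: Thu (+1)  2276: Fri (+1)  2277: Sun (+2)  2278: Mon (+1)
  2279: Tue (+1)  2280: Wed (+1) ✓  2281: Fri (+2)  2282: Sat (+1)  2283: Sun (+1)
  2284: Mon (+1)  2285: Wed (+2) ✓  2286: Thu (+1)  2287: Fri (+1)  … (55 more years) …
  2343: Thu (+1)  2344: Fri (+1)  2345: Sun (+2)  2346: Mon (+1)  2347: Tue (+1)
  2348: Wed (+1) ✓  2349: Fri (+2)  2350: Sat (+1)  2351: Sun (+1)  2352: Mon (+1)
  2353: Wed (+2) ✓  2354: Thu (+1)  2355: Fri (+1)  2356: Sat (+1)
Wednesday years: 2274, 2280, 2285, 2291, 2303, 2314, 2320, 2325, 2331, 2342, 2348, 2353 — 12 in total.

12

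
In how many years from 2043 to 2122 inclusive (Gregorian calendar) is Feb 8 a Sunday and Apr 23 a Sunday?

0

Check each year's weekday for Feb 8 and Apr 23:
  2043: Sun/Thu  2044: Mon/Sat  2045: Wed/Sun  2046: Thu/Mon  2047: Fri/Tue  2048: Sat/Thu  2049: Mon/Fri  2050: Tue/Sat  2051: Wed/Sun  2052: Thu/Tue  2053: Sat/Wed  2054: Sun/Thu  2055: Mon/Fri  2056: Tue/Sun  …(52 more)…  2109: Fri/Tue  2110: Sat/Wed  2111: Sun/Thu  2112: Mon/Sat  2113: Wed/Sun  2114: Thu/Mon  2115: Fri/Tue  2116: Sat/Thu  2117: Mon/Fri  2118: Tue/Sat  2119: Wed/Sun  2120: Thu/Tue  2121: Sat/Wed  2122: Sun/Thu
Both conditions hold in: no year — 0.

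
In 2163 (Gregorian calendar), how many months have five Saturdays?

5

A month of length L has five Saturdays iff its first Saturday is on day ≤ L−28 (so day 1–3 in a 31-day month, 1–2 in a 30-day month, day 1 in a leap February).
Checking each month of 2163: Jan starts Sat (31d) ✓; Feb starts Tue (28d); Mar starts Tue (31d); Apr starts Fri (30d) ✓; May starts Sun (31d); Jun starts Wed (30d); Jul starts Fri (31d) ✓; Aug starts Mon (31d); Sep starts Thu (30d); Oct starts Sat (31d) ✓; Nov starts Tue (30d); Dec starts Thu (31d) ✓.
Five-Saturday months: January, April, July, October, December → 5.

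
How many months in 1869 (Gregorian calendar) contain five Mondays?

4

A month of length L has five Mondays iff its first Monday is on day ≤ L−28 (so day 1–3 in a 31-day month, 1–2 in a 30-day month, day 1 in a leap February).
Checking each month of 1869: Jan starts Fri (31d); Feb starts Mon (28d); Mar starts Mon (31d) ✓; Apr starts Thu (30d); May starts Sat (31d) ✓; Jun starts Tue (30d); Jul starts Thu (31d); Aug starts Sun (31d) ✓; Sep starts Wed (30d); Oct starts Fri (31d); Nov starts Mon (30d) ✓; Dec starts Wed (31d).
Five-Monday months: March, May, August, November → 4.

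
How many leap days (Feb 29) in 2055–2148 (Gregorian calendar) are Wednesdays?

4

Leap years in 2055–2148: 23 of them.
Feb 29 weekday advances by 5 (mod 7) from one leap year to the next four years later (or differs when a century non-leap intervenes).
Leap-day weekdays: 2056:Tue 2060:Sun 2064:Fri 2068:Wed✓ 2072:Mon 2076:Sat 2080:Thu 2084:Tue 2088:Sun 2092:Fri 2096:Wed✓ 2104:Fri 2108:Wed✓ 2112:Mon 2116:Sat 2120:Thu 2124:Tue 2128:Sun 2132:Fri 2136:Wed✓ 2140:Mon 2144:Sat 2148:Thu
Wednesday: 2068, 2096, 2108, 2136 → 4.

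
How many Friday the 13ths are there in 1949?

1

Check the 13th of each month of 1949: Jan 13: Thu, Feb 13: Sun, Mar 13: Sun, Apr 13: Wed, May 13: Fri, Jun 13: Mon, Jul 13: Wed, Aug 13: Sat, Sep 13: Tue, Oct 13: Thu, Nov 13: Sun, Dec 13: Tue.
Friday occurs in May — 1 month.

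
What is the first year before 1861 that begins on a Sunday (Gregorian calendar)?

1860

Jan 1 advances by 2 weekdays after a leap year and by 1 after a common year.
1861: Jan 1 is Tuesday.
1860: Sunday (leap)
1860 begins on a Sunday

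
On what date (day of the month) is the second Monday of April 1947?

14

April 1, 1947 is a Tuesday, so the first Monday is the 7th.
The second Monday is 7 + 7 = 14.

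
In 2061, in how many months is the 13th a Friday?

1

Check the 13th of each month of 2061: Jan 13: Thu, Feb 13: Sun, Mar 13: Sun, Apr 13: Wed, May 13: Fri, Jun 13: Mon, Jul 13: Wed, Aug 13: Sat, Sep 13: Tue, Oct 13: Thu, Nov 13: Sun, Dec 13: Tue.
Friday occurs in May — 1 month.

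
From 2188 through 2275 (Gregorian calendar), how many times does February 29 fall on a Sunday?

2

Leap years in 2188–2275: 21 of them.
Feb 29 weekday advances by 5 (mod 7) from one leap year to the next four years later (or differs when a century non-leap intervenes).
Leap-day weekdays: 2188:Fri 2192:Wed 2196:Mon 2204:Wed 2208:Mon 2212:Sat 2216:Thu 2220:Tue 2224:Sun✓ 2228:Fri 2232:Wed 2236:Mon 2240:Sat 2244:Thu 2248:Tue 2252:Sun✓ 2256:Fri 2260:Wed 2264:Mon 2268:Sat 2272:Thu
Sunday: 2224, 2252 → 2.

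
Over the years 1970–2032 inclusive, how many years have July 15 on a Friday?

Track July 15's weekday year by year (advancing +1, or +2 across a Feb 29):
  1970: Wed  1971: Thu (+1)  1972: Sat (+2)  1973: Sun (+1)  1974: Mon (+1)
  1975: Tue (+1)  1976: Thu (+2)  1977: Fri (+1) ✓  1978: Sat (+1)  1979: Sun (+1)
  1980: Tue (+2)  1981: Wed (+1)  1982: Thu (+1)  1983: Fri (+1) ✓  … (35 more years) …
  2019: Mon (+1)  2020: Wed (+2)  2021: Thu (+1)  2022: Fri (+1) ✓  2023: Sat (+1)
  2024: Mon (+2)  2025: Tue (+1)  2026: Wed (+1)  2027: Thu (+1)  2028: Sat (+2)
  2029: Sun (+1)  2030: Mon (+1)  2031: Tue (+1)  2032: Thu (+2)
Friday years: 1977, 1983, 1988, 1994, 2005, 2011, 2016, 2022 — 8 in total.

8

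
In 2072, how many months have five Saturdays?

A month of length L has five Saturdays iff its first Saturday is on day ≤ L−28 (so day 1–3 in a 31-day month, 1–2 in a 30-day month, day 1 in a leap February).
Checking each month of 2072: Jan starts Fri (31d) ✓; Feb starts Mon (29d); Mar starts Tue (31d); Apr starts Fri (30d) ✓; May starts Sun (31d); Jun starts Wed (30d); Jul starts Fri (31d) ✓; Aug starts Mon (31d); Sep starts Thu (30d); Oct starts Sat (31d) ✓; Nov starts Tue (30d); Dec starts Thu (31d) ✓.
Five-Saturday months: January, April, July, October, December → 5.

5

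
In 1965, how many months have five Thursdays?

A month of length L has five Thursdays iff its first Thursday is on day ≤ L−28 (so day 1–3 in a 31-day month, 1–2 in a 30-day month, day 1 in a leap February).
Checking each month of 1965: Jan starts Fri (31d); Feb starts Mon (28d); Mar starts Mon (31d); Apr starts Thu (30d) ✓; May starts Sat (31d); Jun starts Tue (30d); Jul starts Thu (31d) ✓; Aug starts Sun (31d); Sep starts Wed (30d) ✓; Oct starts Fri (31d); Nov starts Mon (30d); Dec starts Wed (31d) ✓.
Five-Thursday months: April, July, September, December → 4.

4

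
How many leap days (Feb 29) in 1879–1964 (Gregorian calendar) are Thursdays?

2

Leap years in 1879–1964: 21 of them.
Feb 29 weekday advances by 5 (mod 7) from one leap year to the next four years later (or differs when a century non-leap intervenes).
Leap-day weekdays: 1880:Sun 1884:Fri 1888:Wed 1892:Mon 1896:Sat 1904:Mon 1908:Sat 1912:Thu✓ 1916:Tue 1920:Sun 1924:Fri 1928:Wed 1932:Mon 1936:Sat 1940:Thu✓ 1944:Tue 1948:Sun 1952:Fri 1956:Wed 1960:Mon 1964:Sat
Thursday: 1912, 1940 → 2.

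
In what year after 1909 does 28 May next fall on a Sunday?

From one year to the next, a fixed date's weekday advances by 1, or by 2 when a Feb 29 lies between the two dates.
1909: May 28 is Friday.
1910: Saturday (+1)
1911: Sunday (+1)
28 May falls on a Sunday in 1911.

1911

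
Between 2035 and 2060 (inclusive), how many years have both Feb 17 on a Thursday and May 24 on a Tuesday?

Check each year's weekday for Feb 17 and May 24:
  2035: Sat/Thu  2036: Sun/Sat  2037: Tue/Sun  2038: Wed/Mon  2039: Thu/Tue ✓  2040: Fri/Thu  2041: Sun/Fri  2042: Mon/Sat  2043: Tue/Sun  2044: Wed/Tue  2045: Fri/Wed  2046: Sat/Thu  2047: Sun/Fri  2048: Mon/Sun  2049: Wed/Mon  2050: Thu/Tue ✓  2051: Fri/Wed  2052: Sat/Fri  2053: Mon/Sat  2054: Tue/Sun  2055: Wed/Mon  2056: Thu/Wed  2057: Sat/Thu  2058: Sun/Fri  2059: Mon/Sat  2060: Tue/Mon
Both conditions hold in: 2039, 2050 — 2.

2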